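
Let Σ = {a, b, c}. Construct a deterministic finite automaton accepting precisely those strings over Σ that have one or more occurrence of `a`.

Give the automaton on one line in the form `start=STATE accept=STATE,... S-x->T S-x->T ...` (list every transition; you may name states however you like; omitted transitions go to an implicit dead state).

Only the number of `a`s matters, and only up to 2. Make a chain q0 → q1 → q2 advanced by each `a` (with q2 absorbing); every other symbol self-loops. The accepting set is {q1, q2}.
        a   b   c  
>  q0   q1  q0  q0 
 * q1   q2  q1  q1 
 * q2   q2  q2  q2 
(> = start, * = accepting)

start=q0 accept=q1,q2 q0-a->q1 q0-b->q0 q0-c->q0 q1-a->q2 q1-b->q1 q1-c->q1 q2-a->q2 q2-b->q2 q2-c->q2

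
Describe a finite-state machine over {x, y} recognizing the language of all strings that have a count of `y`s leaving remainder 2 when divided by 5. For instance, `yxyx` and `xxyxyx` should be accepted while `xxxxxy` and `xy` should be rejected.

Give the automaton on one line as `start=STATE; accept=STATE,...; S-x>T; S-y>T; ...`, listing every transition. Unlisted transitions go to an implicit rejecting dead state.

start=A; accept=C; A-x>A; A-y>B; B-x>B; B-y>C; C-x>C; C-y>D; D-x>D; D-y>E; E-x>E; E-y>A

Keep the running count of `y`s modulo 5: each `y` advances along the cycle A → B → C → D → E → A while other symbols loop. Accept at C.
With 5 states:
       x  y 
>  A   A  B 
   B   B  C 
 * C   C  D 
   D   D  E 
   E   E  A 
(> = start, * = accepting)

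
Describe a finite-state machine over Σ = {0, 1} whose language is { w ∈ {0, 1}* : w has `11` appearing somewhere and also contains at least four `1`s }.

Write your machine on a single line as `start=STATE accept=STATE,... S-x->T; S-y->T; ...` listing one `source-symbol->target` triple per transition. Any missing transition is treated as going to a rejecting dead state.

start=S0; accept=S7; S0-0->S0; S0-1->S1; S1-0->S2; S1-1->S3; S2-0->S2; S2-1->S4; S3-0->S3; S3-1->S5; S4-0->S6; S4-1->S5; S5-0->S5; S5-1->S7; S6-0->S6; S6-1->S8; S7-0->S7; S7-1->S7; S8-0->S6; S8-1->S7

Run two small machines in parallel and take their product. One (3 states) tracks whether and how much of `11` has been seen; the other (6 states) tracks the count of `1`s, saturating at 5. Each combined state is a pair, one component from each; accept when both components accept. Minimizing collapses redundant product states.
A 9-state machine:
        0   1  
>  S0   S0  S1 
   S1   S2  S3 
   S2   S2  S4 
   S3   S3  S5 
   S4   S6  S5 
   S5   S5  S7 
   S6   S6  S8 
 * S7   S7  S7 
   S8   S6  S7 
(> = start, * = accepting)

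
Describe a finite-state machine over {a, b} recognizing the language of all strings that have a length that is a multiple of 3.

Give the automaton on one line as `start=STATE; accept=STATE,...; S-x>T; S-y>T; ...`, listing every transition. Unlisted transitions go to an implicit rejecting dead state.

start=q0; accept=q0; q0-a>q1; q0-b>q1; q1-a>q2; q1-b>q2; q2-a>q0; q2-b>q0

Only the length mod 3 matters, so use a 3-cycle: from any state, every input symbol moves to the next state, wrapping q2 back to q0. Mark q0 accepting.
        a   b  
>* q0   q1  q1 
   q1   q2  q2 
   q2   q0  q0 
(> = start, * = accepting)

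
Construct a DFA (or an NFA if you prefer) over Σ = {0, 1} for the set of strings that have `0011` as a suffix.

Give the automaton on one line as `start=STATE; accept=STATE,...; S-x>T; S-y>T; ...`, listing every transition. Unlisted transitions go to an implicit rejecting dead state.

Let each state record the length of the longest suffix of the input read so far that is also a prefix of `0011`. B means the last symbol is `0`; C means the last 2 symbols are `00`; D means the last 3 symbols are `001`; E means the last 4 symbols are `0011`. Accept only at E, where the string currently ends in `0011`.
With 5 states:
       0  1 
>  A   B  A 
   B   C  A 
   C   C  D 
   D   B  E 
 * E   B  A 
(> = start, * = accepting)

start=A; accept=E; A-0>B; A-1>A; B-0>C; B-1>A; C-0>C; C-1>D; D-0>B; D-1>E; E-0>B; E-1>A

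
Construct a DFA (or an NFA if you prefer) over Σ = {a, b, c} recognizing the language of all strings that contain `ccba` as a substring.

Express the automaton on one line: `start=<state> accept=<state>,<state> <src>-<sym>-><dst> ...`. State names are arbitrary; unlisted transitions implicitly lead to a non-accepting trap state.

Track how much of `ccba` has been matched so far: state s0 is no progress, s4 is the absorbing accept state reached once `ccba` has occurred. Intermediate states record partial matches; on a mismatch, fall back to the longest reusable overlap.
5 states suffice.
        a   b   c  
>  s0   s0  s0  s1 
   s1   s0  s0  s2 
   s2   s0  s3  s2 
   s3   s4  s0  s1 
 * s4   s4  s4  s4 
(> = start, * = accepting)

start=s0 accept=s4 s0-a->s0 s0-b->s0 s0-c->s1 s1-a->s0 s1-b->s0 s1-c->s2 s2-a->s0 s2-b->s3 s2-c->s2 s3-a->s4 s3-b->s0 s3-c->s1 s4-a->s4 s4-b->s4 s4-c->s4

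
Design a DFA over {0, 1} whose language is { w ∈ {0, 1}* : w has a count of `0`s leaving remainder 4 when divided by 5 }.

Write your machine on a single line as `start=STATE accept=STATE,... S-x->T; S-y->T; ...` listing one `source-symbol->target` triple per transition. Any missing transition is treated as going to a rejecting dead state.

start=s0; accept=s4; s0-0->s1; s0-1->s0; s1-0->s2; s1-1->s1; s2-0->s3; s2-1->s2; s3-0->s4; s3-1->s3; s4-0->s0; s4-1->s4

The only thing that matters is how many `0`s have appeared, reduced mod 5. Use one state per residue: s0 for 0, …, s4 for 4. Reading `0` moves to the next residue; anything else stays put. s4 is accepting.
        0   1  
>  s0   s1  s0 
   s1   s2  s1 
   s2   s3  s2 
   s3   s4  s3 
 * s4   s0  s4 
(> = start, * = accepting)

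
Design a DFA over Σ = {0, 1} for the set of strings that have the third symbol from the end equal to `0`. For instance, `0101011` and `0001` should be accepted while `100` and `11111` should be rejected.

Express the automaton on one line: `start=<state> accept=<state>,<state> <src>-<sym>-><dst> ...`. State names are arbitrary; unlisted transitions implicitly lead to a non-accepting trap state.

Because acceptance depends on a position counted from the end, the machine has to buffer the most recent 3 symbols. Make each state the string of the last up-to-3 symbols read; on input `x` shift the window left and append `x`. Accept when the buffered window has length 3 and begins with `0`.
A 15-state machine:
          0    1  
>  s0     s1   s2 
   s1     s3   s4 
   s2     s5   s6 
   s3     s7   s8 
   s4     s9  s10 
   s5    s11  s12 
   s6    s13  s14 
 * s7     s7   s8 
 * s8     s9  s10 
 * s9    s11  s12 
 * s10   s13  s14 
   s11    s7   s8 
   s12    s9  s10 
   s13   s11  s12 
   s14   s13  s14 
(> = start, * = accepting)

start=s0 accept=s7,s8,s9,s10 s0-0->s1 s0-1->s2 s1-0->s3 s1-1->s4 s2-0->s5 s2-1->s6 s3-0->s7 s3-1->s8 s4-0->s9 s4-1->s10 s5-0->s11 s5-1->s12 s6-0->s13 s6-1->s14 s7-0->s7 s7-1->s8 s8-0->s9 s8-1->s10 s9-0->s11 s9-1->s12 s10-0->s13 s10-1->s14 s11-0->s7 s11-1->s8 s12-0->s9 s12-1->s10 s13-0->s11 s13-1->s12 s14-0->s13 s14-1->s14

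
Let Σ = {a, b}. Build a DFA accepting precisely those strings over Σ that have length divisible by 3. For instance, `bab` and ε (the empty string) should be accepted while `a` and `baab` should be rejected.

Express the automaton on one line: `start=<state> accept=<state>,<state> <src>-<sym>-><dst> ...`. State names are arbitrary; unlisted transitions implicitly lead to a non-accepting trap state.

Only the length mod 3 matters, so use a 3-cycle: from any state, every input symbol moves to the next state, wrapping S2 back to S0. Mark S0 accepting.
A 3-state machine:
        a   b  
>* S0   S1  S1 
   S1   S2  S2 
   S2   S0  S0 
(> = start, * = accepting)

start=S0 accept=S0 S0-a->S1 S0-b->S1 S1-a->S2 S1-b->S2 S2-a->S0 S2-b->S0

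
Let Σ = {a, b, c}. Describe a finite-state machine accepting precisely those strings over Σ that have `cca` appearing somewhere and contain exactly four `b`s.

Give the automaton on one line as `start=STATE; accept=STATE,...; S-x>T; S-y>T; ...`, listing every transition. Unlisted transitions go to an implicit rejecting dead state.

Handle the two conditions separately and then intersect. One (4 states) tracks whether and how much of `cca` has been seen; the other (6 states) tracks the count of `b`s, saturating at 5. Each combined state is a pair, one component from each; accept when both components accept.
A 24-state machine:
          a    b    c  
>  s0     s0   s1   s2 
   s1     s1   s3   s4 
   s2     s0   s1   s5 
   s3     s3   s6   s7 
   s4     s1   s3   s8 
   s5     s9   s1   s5 
   s6     s6  s10  s11 
   s7     s3   s6  s12 
   s8    s13   s3   s8 
   s9     s9  s13   s9 
   s10   s10  s14  s15 
   s11    s6  s10  s16 
   s12   s17   s6  s12 
   s13   s13  s17  s13 
   s14   s14  s14  s18 
   s15   s10  s14  s19 
   s16   s20  s10  s16 
   s17   s17  s20  s17 
   s18   s14  s14  s21 
   s19   s22  s14  s19 
   s20   s20  s22  s20 
   s21   s23  s14  s21 
 * s22   s22  s23  s22 
   s23   s23  s23  s23 
(> = start, * = accepting)

start=s0; accept=s22; s0-a>s0; s0-b>s1; s0-c>s2; s1-a>s1; s1-b>s3; s1-c>s4; s2-a>s0; s2-b>s1; s2-c>s5; s3-a>s3; s3-b>s6; s3-c>s7; s4-a>s1; s4-b>s3; s4-c>s8; s5-a>s9; s5-b>s1; s5-c>s5; s6-a>s6; s6-b>s10; s6-c>s11; s7-a>s3; s7-b>s6; s7-c>s12; s8-a>s13; s8-b>s3; s8-c>s8; s9-a>s9; s9-b>s13; s9-c>s9; s10-a>s10; s10-b>s14; s10-c>s15; s11-a>s6; s11-b>s10; s11-c>s16; s12-a>s17; s12-b>s6; s12-c>s12; s13-a>s13; s13-b>s17; s13-c>s13; s14-a>s14; s14-b>s14; s14-c>s18; s15-a>s10; s15-b>s14; s15-c>s19; s16-a>s20; s16-b>s10; s16-c>s16; s17-a>s17; s17-b>s20; s17-c>s17; s18-a>s14; s18-b>s14; s18-c>s21; s19-a>s22; s19-b>s14; s19-c>s19; s20-a>s20; s20-b>s22; s20-c>s20; s21-a>s23; s21-b>s14; s21-c>s21; s22-a>s22; s22-b>s23; s22-c>s22; s23-a>s23; s23-b>s23; s23-c>s23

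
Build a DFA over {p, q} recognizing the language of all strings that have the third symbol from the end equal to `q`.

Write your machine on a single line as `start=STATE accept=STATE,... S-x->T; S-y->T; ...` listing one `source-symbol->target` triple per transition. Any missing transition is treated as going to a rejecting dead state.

A DFA must remember the last 3 symbols (since which symbol is third-to-last isn't known until the input ends). Use one state per possible window of the last ≤3 symbols; accept from those whose window starts with `q`.
With 15 states:
          p    q  
>  S0     S1   S2 
   S1     S3   S4 
   S2     S5   S6 
   S3     S7   S8 
   S4     S9  S10 
   S5    S11  S12 
   S6    S13  S14 
   S7     S7   S8 
   S8     S9  S10 
   S9    S11  S12 
   S10   S13  S14 
 * S11    S7   S8 
 * S12    S9  S10 
 * S13   S11  S12 
 * S14   S13  S14 
(> = start, * = accepting)

start=S0; accept=S11,S12,S13,S14; S0-p->S1; S0-q->S2; S1-p->S3; S1-q->S4; S2-p->S5; S2-q->S6; S3-p->S7; S3-q->S8; S4-p->S9; S4-q->S10; S5-p->S11; S5-q->S12; S6-p->S13; S6-q->S14; S7-p->S7; S7-q->S8; S8-p->S9; S8-q->S10; S9-p->S11; S9-q->S12; S10-p->S13; S10-q->S14; S11-p->S7; S11-q->S8; S12-p->S9; S12-q->S10; S13-p->S11; S13-q->S12; S14-p->S13; S14-q->S14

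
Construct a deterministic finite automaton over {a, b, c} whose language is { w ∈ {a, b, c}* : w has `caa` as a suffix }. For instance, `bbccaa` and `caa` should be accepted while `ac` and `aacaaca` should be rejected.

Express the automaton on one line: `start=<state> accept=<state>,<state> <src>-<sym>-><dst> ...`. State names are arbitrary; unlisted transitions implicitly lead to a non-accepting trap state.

Let each state record the length of the longest suffix of the input read so far that is also a prefix of `caa`. q1 means the last symbol is `c`; q2 means the last 2 symbols are `ca`; q3 means the last 3 symbols are `caa`. Accept only at q3, where the string currently ends in `caa`.
        a   b   c  
>  q0   q0  q0  q1 
   q1   q2  q0  q1 
   q2   q3  q0  q1 
 * q3   q0  q0  q1 
(> = start, * = accepting)

start=q0 accept=q3 q0-a->q0 q0-b->q0 q0-c->q1 q1-a->q2 q1-b->q0 q1-c->q1 q2-a->q3 q2-b->q0 q2-c->q1 q3-a->q0 q3-b->q0 q3-c->q1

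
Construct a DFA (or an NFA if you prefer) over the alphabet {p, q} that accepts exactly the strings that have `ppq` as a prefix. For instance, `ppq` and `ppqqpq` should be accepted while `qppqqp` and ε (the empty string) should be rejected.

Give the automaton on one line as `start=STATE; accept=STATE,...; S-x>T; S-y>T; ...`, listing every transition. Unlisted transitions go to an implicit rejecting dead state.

Walk along `ppq` while the input agrees: from s0 take `p` to s1, and so on. Any deviation drops to the rejecting sink s4. Once s3 is reached the prefix is confirmed and every continuation is accepted.
5 states suffice.
        p   q  
>  s0   s1  s4 
   s1   s2  s4 
   s2   s4  s3 
 * s3   s3  s3 
   s4   s4  s4 
(> = start, * = accepting)

start=s0; accept=s3; s0-p>s1; s0-q>s4; s1-p>s2; s1-q>s4; s2-p>s4; s2-q>s3; s3-p>s3; s3-q>s3; s4-p>s4; s4-q>s4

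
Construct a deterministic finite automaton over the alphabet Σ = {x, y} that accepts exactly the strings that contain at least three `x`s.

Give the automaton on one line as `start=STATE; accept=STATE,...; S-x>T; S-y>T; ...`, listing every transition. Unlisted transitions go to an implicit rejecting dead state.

start=A; accept=D,E; A-x>B; A-y>A; B-x>C; B-y>B; C-x>D; C-y>C; D-x>E; D-y>D; E-x>E; E-y>E

Only the number of `x`s matters, and only up to 4. Make a chain A → B → C → D → E advanced by each `x` (with E absorbing); every other symbol self-loops. The accepting set is {D, E}.
       x  y 
>  A   B  A 
   B   C  B 
   C   D  C 
 * D   E  D 
 * E   E  E 
(> = start, * = accepting)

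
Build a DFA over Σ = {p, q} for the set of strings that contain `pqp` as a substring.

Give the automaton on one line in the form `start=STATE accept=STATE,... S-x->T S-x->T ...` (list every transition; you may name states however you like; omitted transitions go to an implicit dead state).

Track how much of `pqp` has been matched so far: state s0 is no progress, s3 is the absorbing accept state reached once `pqp` has occurred. Intermediate states record partial matches; on a mismatch, fall back to the longest reusable overlap.
        p   q  
>  s0   s1  s0 
   s1   s1  s2 
   s2   s3  s0 
 * s3   s3  s3 
(> = start, * = accepting)

start=s0 accept=s3 s0-p->s1 s0-q->s0 s1-p->s1 s1-q->s2 s2-p->s3 s2-q->s0 s3-p->s3 s3-q->s3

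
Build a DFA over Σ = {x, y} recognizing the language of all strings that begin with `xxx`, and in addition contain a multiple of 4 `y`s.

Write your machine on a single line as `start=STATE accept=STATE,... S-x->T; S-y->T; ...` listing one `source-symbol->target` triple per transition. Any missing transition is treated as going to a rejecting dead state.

start=q0; accept=q5; q0-x->q1; q0-y->q2; q1-x->q3; q1-y->q2; q2-x->q2; q2-y->q4; q3-x->q5; q3-y->q2; q4-x->q4; q4-y->q6; q5-x->q5; q5-y->q7; q6-x->q6; q6-y->q8; q7-x->q7; q7-y->q9; q8-x->q8; q8-y->q2; q9-x->q9; q9-y->q10; q10-x->q10; q10-y->q5

Run two small machines in parallel and take their product. One (5 states) tracks whether the input so far still matches the prefix `xxx`; the other (4 states) tracks the count of `y`s modulo 4. Each combined state is a pair, one component from each; accept when both components accept.
11 states suffice.
          x    y  
>  q0     q1   q2 
   q1     q3   q2 
   q2     q2   q4 
   q3     q5   q2 
   q4     q4   q6 
 * q5     q5   q7 
   q6     q6   q8 
   q7     q7   q9 
   q8     q8   q2 
   q9     q9  q10 
   q10   q10   q5 
(> = start, * = accepting)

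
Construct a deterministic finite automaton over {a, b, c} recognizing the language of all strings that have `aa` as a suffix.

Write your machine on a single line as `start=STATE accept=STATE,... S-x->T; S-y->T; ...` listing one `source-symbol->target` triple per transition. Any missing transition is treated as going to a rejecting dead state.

Remember how much of `aa` the current input suffix matches. State S0 means no match yet; S1 means the last symbol is `a`; S2 means the last 2 symbols are `aa`. Only S2 accepts. On a mismatch, fall back to the longest proper suffix that is still a prefix of `aa`.
With 3 states:
        a   b   c  
>  S0   S1  S0  S0 
   S1   S2  S0  S0 
 * S2   S2  S0  S0 
(> = start, * = accepting)

start=S0; accept=S2; S0-a->S1; S0-b->S0; S0-c->S0; S1-a->S2; S1-b->S0; S1-c->S0; S2-a->S2; S2-b->S0; S2-c->S0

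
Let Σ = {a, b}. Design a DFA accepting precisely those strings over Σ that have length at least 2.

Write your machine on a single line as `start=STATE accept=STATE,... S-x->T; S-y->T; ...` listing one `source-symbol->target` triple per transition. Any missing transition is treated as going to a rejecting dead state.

We only need to distinguish lengths 0, 1, …, 2, and '>2'. Chain S0 → S1 → S2 → S3 on every symbol, with S3 looping. Accepting states: {S2, S3}.
4 states suffice.
        a   b  
>  S0   S1  S1 
   S1   S2  S2 
 * S2   S3  S3 
 * S3   S3  S3 
(> = start, * = accepting)

start=S0; accept=S2,S3; S0-a->S1; S0-b->S1; S1-a->S2; S1-b->S2; S2-a->S3; S2-b->S3; S3-a->S3; S3-b->S3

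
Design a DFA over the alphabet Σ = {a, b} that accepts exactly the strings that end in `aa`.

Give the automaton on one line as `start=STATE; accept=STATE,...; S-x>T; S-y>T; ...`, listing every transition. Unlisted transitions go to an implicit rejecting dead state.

Remember how much of `aa` the current input suffix matches. State S0 means no match yet; S1 means the last symbol is `a`; S2 means the last 2 symbols are `aa`. Only S2 accepts. On a mismatch, fall back to the longest proper suffix that is still a prefix of `aa`.
3 states suffice.
        a   b  
>  S0   S1  S0 
   S1   S2  S0 
 * S2   S2  S0 
(> = start, * = accepting)

start=S0; accept=S2; S0-a>S1; S0-b>S0; S1-a>S2; S1-b>S0; S2-a>S2; S2-b>S0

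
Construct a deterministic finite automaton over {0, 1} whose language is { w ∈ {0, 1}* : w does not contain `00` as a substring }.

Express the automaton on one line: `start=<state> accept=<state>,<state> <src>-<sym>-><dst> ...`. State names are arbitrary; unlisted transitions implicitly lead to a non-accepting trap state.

This is the complement of 'contains `00`'. Use the same substring-matching states — S0 through S2 holding how much of `00` has just been matched — but flip the accepting set: everything except the trap S2 accepts.
With 3 states:
        0   1  
>* S0   S1  S0 
 * S1   S2  S0 
   S2   S2  S2 
(> = start, * = accepting)

start=S0 accept=S0,S1 S0-0->S1 S0-1->S0 S1-0->S2 S1-1->S0 S2-0->S2 S2-1->S2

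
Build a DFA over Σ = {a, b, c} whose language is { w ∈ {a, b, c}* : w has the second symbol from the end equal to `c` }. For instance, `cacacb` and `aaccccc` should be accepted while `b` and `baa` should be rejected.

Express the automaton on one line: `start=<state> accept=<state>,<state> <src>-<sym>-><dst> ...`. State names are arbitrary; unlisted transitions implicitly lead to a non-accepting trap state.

start=s0 accept=s10,s11,s12 s0-a->s1 s0-b->s2 s0-c->s3 s1-a->s4 s1-b->s5 s1-c->s6 s2-a->s7 s2-b->s8 s2-c->s9 s3-a->s10 s3-b->s11 s3-c->s12 s4-a->s4 s4-b->s5 s4-c->s6 s5-a->s7 s5-b->s8 s5-c->s9 s6-a->s10 s6-b->s11 s6-c->s12 s7-a->s4 s7-b->s5 s7-c->s6 s8-a->s7 s8-b->s8 s8-c->s9 s9-a->s10 s9-b->s11 s9-c->s12 s10-a->s4 s10-b->s5 s10-c->s6 s11-a->s7 s11-b->s8 s11-c->s9 s12-a->s10 s12-b->s11 s12-c->s12

A DFA must remember the last 2 symbols (since which symbol is second-to-last isn't known until the input ends). Use one state per possible window of the last ≤2 symbols; accept from those whose window starts with `c`.
A 13-state machine:
          a    b    c  
>  s0     s1   s2   s3 
   s1     s4   s5   s6 
   s2     s7   s8   s9 
   s3    s10  s11  s12 
   s4     s4   s5   s6 
   s5     s7   s8   s9 
   s6    s10  s11  s12 
   s7     s4   s5   s6 
   s8     s7   s8   s9 
   s9    s10  s11  s12 
 * s10    s4   s5   s6 
 * s11    s7   s8   s9 
 * s12   s10  s11  s12 
(> = start, * = accepting)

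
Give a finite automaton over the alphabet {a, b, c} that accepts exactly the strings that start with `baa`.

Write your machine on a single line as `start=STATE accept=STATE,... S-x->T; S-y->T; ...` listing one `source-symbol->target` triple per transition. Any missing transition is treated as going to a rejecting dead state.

start=S0; accept=S3; S0-a->S4; S0-b->S1; S0-c->S4; S1-a->S2; S1-b->S4; S1-c->S4; S2-a->S3; S2-b->S4; S2-c->S4; S3-a->S3; S3-b->S3; S3-c->S3; S4-a->S4; S4-b->S4; S4-c->S4

Check the first 3 symbols one by one: S0 through S2 record how many have matched `baa` so far; any wrong symbol goes to the dead state S4. After all 3 match we enter the accepting sink S3.
5 states suffice.
        a   b   c  
>  S0   S4  S1  S4 
   S1   S2  S4  S4 
   S2   S3  S4  S4 
 * S3   S3  S3  S3 
   S4   S4  S4  S4 
(> = start, * = accepting)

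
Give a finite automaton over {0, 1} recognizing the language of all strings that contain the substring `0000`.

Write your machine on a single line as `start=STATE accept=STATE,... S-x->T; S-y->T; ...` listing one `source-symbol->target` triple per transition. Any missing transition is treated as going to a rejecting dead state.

start=S0; accept=S4; S0-0->S1; S0-1->S0; S1-0->S2; S1-1->S0; S2-0->S3; S2-1->S0; S3-0->S4; S3-1->S0; S4-0->S4; S4-1->S4

States S0..S3 record the length of the longest prefix of `0000` that matches the current input suffix. Reaching S4 means `0000` has been seen, and we stay there forever. Accept from S4.
A 5-state machine:
        0   1  
>  S0   S1  S0 
   S1   S2  S0 
   S2   S3  S0 
   S3   S4  S0 
 * S4   S4  S4 
(> = start, * = accepting)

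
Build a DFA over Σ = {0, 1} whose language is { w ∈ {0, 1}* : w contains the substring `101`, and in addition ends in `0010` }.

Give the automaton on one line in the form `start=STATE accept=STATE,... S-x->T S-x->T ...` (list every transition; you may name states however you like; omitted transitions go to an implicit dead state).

Run two small machines in parallel and take their product. The first has 4 states tracking whether and how much of `101` has been seen; the second has 5 states tracking how much of the suffix `0010` has currently been matched. A product state is a pair (one from each), accepting exactly when both do. After merging equivalent states the machine shrinks.
        0   1  
>  q0   q0  q1 
   q1   q2  q1 
   q2   q0  q3 
   q3   q4  q3 
   q4   q5  q3 
   q5   q5  q6 
   q6   q7  q3 
 * q7   q5  q3 
(> = start, * = accepting)

start=q0 accept=q7 q0-0->q0 q0-1->q1 q1-0->q2 q1-1->q1 q2-0->q0 q2-1->q3 q3-0->q4 q3-1->q3 q4-0->q5 q4-1->q3 q5-0->q5 q5-1->q6 q6-0->q7 q6-1->q3 q7-0->q5 q7-1->q3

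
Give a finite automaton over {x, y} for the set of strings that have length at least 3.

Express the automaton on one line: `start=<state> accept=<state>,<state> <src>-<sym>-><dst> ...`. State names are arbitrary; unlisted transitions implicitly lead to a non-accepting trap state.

start=q0 accept=q3,q4 q0-x->q1 q0-y->q1 q1-x->q2 q1-y->q2 q2-x->q3 q2-y->q3 q3-x->q4 q3-y->q4 q4-x->q4 q4-y->q4

We only need to distinguish lengths 0, 1, …, 3, and '>3'. Chain q0 → q1 → q2 → q3 → q4 on every symbol, with q4 looping. Accepting states: {q3, q4}.
With 5 states:
        x   y  
>  q0   q1  q1 
   q1   q2  q2 
   q2   q3  q3 
 * q3   q4  q4 
 * q4   q4  q4 
(> = start, * = accepting)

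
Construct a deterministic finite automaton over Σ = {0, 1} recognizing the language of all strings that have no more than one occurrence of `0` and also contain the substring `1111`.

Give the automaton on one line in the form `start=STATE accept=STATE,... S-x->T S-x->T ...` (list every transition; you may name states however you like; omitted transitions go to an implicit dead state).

start=q0 accept=q9,q10 q0-0->q1 q0-1->q2 q1-0->q3 q1-1->q4 q2-0->q1 q2-1->q5 q3-0->q3 q3-1->q3 q4-0->q3 q4-1->q6 q5-0->q1 q5-1->q7 q6-0->q3 q6-1->q8 q7-0->q1 q7-1->q9 q8-0->q3 q8-1->q10 q9-0->q10 q9-1->q9 q10-0->q3 q10-1->q10

Run two small machines in parallel and take their product. One (3 states) tracks the count of `0`s, saturating at 2; the other (5 states) tracks whether and how much of `1111` has been seen. Each combined state is a pair, one component from each; accept when both components accept. Minimizing collapses redundant product states.
With 11 states:
          0    1  
>  q0     q1   q2 
   q1     q3   q4 
   q2     q1   q5 
   q3     q3   q3 
   q4     q3   q6 
   q5     q1   q7 
   q6     q3   q8 
   q7     q1   q9 
   q8     q3  q10 
 * q9    q10   q9 
 * q10    q3  q10 
(> = start, * = accepting)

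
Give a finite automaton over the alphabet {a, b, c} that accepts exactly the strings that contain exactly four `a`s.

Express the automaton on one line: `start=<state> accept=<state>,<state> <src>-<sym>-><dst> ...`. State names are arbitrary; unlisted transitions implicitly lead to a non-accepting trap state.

Only the number of `a`s matters, and only up to 5. Make a chain S0 → S1 → S2 → S3 → S4 → S5 advanced by each `a` (with S5 absorbing); every other symbol self-loops. The accepting set is {S4}.
With 6 states:
        a   b   c  
>  S0   S1  S0  S0 
   S1   S2  S1  S1 
   S2   S3  S2  S2 
   S3   S4  S3  S3 
 * S4   S5  S4  S4 
   S5   S5  S5  S5 
(> = start, * = accepting)

start=S0 accept=S4 S0-a->S1 S0-b->S0 S0-c->S0 S1-a->S2 S1-b->S1 S1-c->S1 S2-a->S3 S2-b->S2 S2-c->S2 S3-a->S4 S3-b->S3 S3-c->S3 S4-a->S5 S4-b->S4 S4-c->S4 S5-a->S5 S5-b->S5 S5-c->S5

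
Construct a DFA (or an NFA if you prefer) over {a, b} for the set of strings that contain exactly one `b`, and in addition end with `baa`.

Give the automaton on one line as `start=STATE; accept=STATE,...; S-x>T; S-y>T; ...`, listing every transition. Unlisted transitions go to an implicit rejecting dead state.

start=q0; accept=q4; q0-a>q0; q0-b>q1; q1-a>q2; q1-b>q3; q2-a>q4; q2-b>q3; q3-a>q5; q3-b>q3; q4-a>q6; q4-b>q3; q5-a>q7; q5-b>q3; q6-a>q6; q6-b>q3; q7-a>q8; q7-b>q3; q8-a>q8; q8-b>q3

Handle the two conditions separately and then intersect. One (3 states) tracks the count of `b`s, saturating at 2; the other (4 states) tracks how much of the suffix `baa` has currently been matched. Each combined state is a pair, one component from each; accept when both components accept.
        a   b  
>  q0   q0  q1 
   q1   q2  q3 
   q2   q4  q3 
   q3   q5  q3 
 * q4   q6  q3 
   q5   q7  q3 
   q6   q6  q3 
   q7   q8  q3 
   q8   q8  q3 
(> = start, * = accepting)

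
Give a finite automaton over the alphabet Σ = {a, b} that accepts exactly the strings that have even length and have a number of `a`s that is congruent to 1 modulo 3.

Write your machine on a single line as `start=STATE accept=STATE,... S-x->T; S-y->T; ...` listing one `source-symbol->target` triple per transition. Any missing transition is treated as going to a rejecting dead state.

Handle the two conditions separately and then intersect. One (2 states) tracks the input length modulo 2; the other (3 states) tracks the count of `a`s modulo 3. Each combined state is a pair, one component from each; accept when both components accept.
A 6-state machine:
        a   b  
>  q0   q1  q2 
   q1   q3  q4 
   q2   q4  q0 
   q3   q2  q5 
 * q4   q5  q1 
   q5   q0  q3 
(> = start, * = accepting)

start=q0; accept=q4; q0-a->q1; q0-b->q2; q1-a->q3; q1-b->q4; q2-a->q4; q2-b->q0; q3-a->q2; q3-b->q5; q4-a->q5; q4-b->q1; q5-a->q0; q5-b->q3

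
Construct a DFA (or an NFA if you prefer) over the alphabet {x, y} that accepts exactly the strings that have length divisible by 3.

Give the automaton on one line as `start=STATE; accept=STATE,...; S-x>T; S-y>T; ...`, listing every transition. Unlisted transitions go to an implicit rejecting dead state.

start=q0; accept=q0; q0-x>q1; q0-y>q1; q1-x>q2; q1-y>q2; q2-x>q0; q2-y>q0

Only the length mod 3 matters, so use a 3-cycle: from any state, every input symbol moves to the next state, wrapping q2 back to q0. Mark q0 accepting.
3 states suffice.
        x   y  
>* q0   q1  q1 
   q1   q2  q2 
   q2   q0  q0 
(> = start, * = accepting)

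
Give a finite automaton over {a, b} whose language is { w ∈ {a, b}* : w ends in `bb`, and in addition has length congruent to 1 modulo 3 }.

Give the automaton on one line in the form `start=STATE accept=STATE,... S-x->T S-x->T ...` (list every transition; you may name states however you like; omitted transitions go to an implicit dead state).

start=s0 accept=s8 s0-a->s1 s0-b->s2 s1-a->s3 s1-b->s4 s2-a->s3 s2-b->s5 s3-a->s0 s3-b->s6 s4-a->s0 s4-b->s7 s5-a->s0 s5-b->s7 s6-a->s1 s6-b->s8 s7-a->s1 s7-b->s8 s8-a->s3 s8-b->s5

Run two small machines in parallel and take their product. One (3 states) tracks how much of the suffix `bb` has currently been matched; the other (3 states) tracks the input length modulo 3. Each combined state is a pair, one component from each; accept when both components accept.
A 9-state machine:
        a   b  
>  s0   s1  s2 
   s1   s3  s4 
   s2   s3  s5 
   s3   s0  s6 
   s4   s0  s7 
   s5   s0  s7 
   s6   s1  s8 
   s7   s1  s8 
 * s8   s3  s5 
(> = start, * = accepting)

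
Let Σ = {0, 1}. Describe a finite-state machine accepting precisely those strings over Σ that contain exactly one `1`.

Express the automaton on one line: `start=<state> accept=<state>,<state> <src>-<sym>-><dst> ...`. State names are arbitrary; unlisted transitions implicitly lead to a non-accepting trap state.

Only the number of `1`s matters, and only up to 2. Make a chain q0 → q1 → q2 advanced by each `1` (with q2 absorbing); every other symbol self-loops. The accepting set is {q1}.
With 3 states:
        0   1  
>  q0   q0  q1 
 * q1   q1  q2 
   q2   q2  q2 
(> = start, * = accepting)

start=q0 accept=q1 q0-0->q0 q0-1->q1 q1-0->q1 q1-1->q2 q2-0->q2 q2-1->q2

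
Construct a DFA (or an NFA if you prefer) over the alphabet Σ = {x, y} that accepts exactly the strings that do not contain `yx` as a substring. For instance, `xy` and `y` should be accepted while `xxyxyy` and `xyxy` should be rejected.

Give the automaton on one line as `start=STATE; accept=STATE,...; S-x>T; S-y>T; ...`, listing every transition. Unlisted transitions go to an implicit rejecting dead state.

Track partial matches of the forbidden pattern `yx`. State q2 is a dead state reached once `yx` has occurred; every other state accepts. q0 means no part of `yx` is currently matched.
With 3 states:
        x   y  
>* q0   q0  q1 
 * q1   q2  q1 
   q2   q2  q2 
(> = start, * = accepting)

start=q0; accept=q0,q1; q0-x>q0; q0-y>q1; q1-x>q2; q1-y>q1; q2-x>q2; q2-y>q2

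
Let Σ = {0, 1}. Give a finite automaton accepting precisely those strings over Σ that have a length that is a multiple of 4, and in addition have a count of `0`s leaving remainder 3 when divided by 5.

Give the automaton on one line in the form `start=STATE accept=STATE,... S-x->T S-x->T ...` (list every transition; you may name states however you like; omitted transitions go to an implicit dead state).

start=q0 accept=q11 q0-0->q1 q0-1->q2 q1-0->q3 q1-1->q4 q2-0->q4 q2-1->q5 q3-0->q6 q3-1->q7 q4-0->q7 q4-1->q8 q5-0->q8 q5-1->q9 q6-0->q10 q6-1->q11 q7-0->q11 q7-1->q12 q8-0->q12 q8-1->q13 q9-0->q13 q9-1->q0 q10-0->q2 q10-1->q14 q11-0->q14 q11-1->q15 q12-0->q15 q12-1->q16 q13-0->q16 q13-1->q1 q14-0->q5 q14-1->q17 q15-0->q17 q15-1->q18 q16-0->q18 q16-1->q3 q17-0->q9 q17-1->q19 q18-0->q19 q18-1->q6 q19-0->q0 q19-1->q10

Run two small machines in parallel and take their product. One (4 states) tracks the input length modulo 4; the other (5 states) tracks the count of `0`s modulo 5. Each combined state is a pair, one component from each; accept when both components accept.
With 20 states:
          0    1  
>  q0     q1   q2 
   q1     q3   q4 
   q2     q4   q5 
   q3     q6   q7 
   q4     q7   q8 
   q5     q8   q9 
   q6    q10  q11 
   q7    q11  q12 
   q8    q12  q13 
   q9    q13   q0 
   q10    q2  q14 
 * q11   q14  q15 
   q12   q15  q16 
   q13   q16   q1 
   q14    q5  q17 
   q15   q17  q18 
   q16   q18   q3 
   q17    q9  q19 
   q18   q19   q6 
   q19    q0  q10 
(> = start, * = accepting)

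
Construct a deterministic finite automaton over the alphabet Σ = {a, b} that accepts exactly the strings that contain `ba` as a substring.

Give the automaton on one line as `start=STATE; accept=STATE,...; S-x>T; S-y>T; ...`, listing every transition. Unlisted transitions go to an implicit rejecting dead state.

start=q0; accept=q2; q0-a>q0; q0-b>q1; q1-a>q2; q1-b>q1; q2-a>q2; q2-b>q2

Track how much of `ba` has been matched so far: state q0 is no progress, q2 is the absorbing accept state reached once `ba` has occurred. Intermediate states record partial matches; on a mismatch, fall back to the longest reusable overlap.
A 3-state machine:
        a   b  
>  q0   q0  q1 
   q1   q2  q1 
 * q2   q2  q2 
(> = start, * = accepting)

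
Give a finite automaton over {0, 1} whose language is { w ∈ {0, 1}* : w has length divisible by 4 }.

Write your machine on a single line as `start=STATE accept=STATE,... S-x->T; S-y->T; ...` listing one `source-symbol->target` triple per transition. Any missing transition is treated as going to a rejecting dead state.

start=q0; accept=q0; q0-0->q1; q0-1->q1; q1-0->q2; q1-1->q2; q2-0->q3; q2-1->q3; q3-0->q0; q3-1->q0

Count input length modulo 4: every symbol advances one step around the cycle q0 → q1 → q2 → q3 → q0. Accept at q0.
A 4-state machine:
        0   1  
>* q0   q1  q1 
   q1   q2  q2 
   q2   q3  q3 
   q3   q0  q0 
(> = start, * = accepting)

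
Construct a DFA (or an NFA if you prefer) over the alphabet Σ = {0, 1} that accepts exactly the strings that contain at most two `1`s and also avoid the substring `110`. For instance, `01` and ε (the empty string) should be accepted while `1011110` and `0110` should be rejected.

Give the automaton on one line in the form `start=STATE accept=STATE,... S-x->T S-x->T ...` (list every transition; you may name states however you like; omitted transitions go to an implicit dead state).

Handle the two conditions separately and then intersect. One (4 states) tracks the count of `1`s, saturating at 3; the other (4 states) tracks partial matches of the forbidden pattern `110`. Each combined state is a pair, one component from each; accept when both components accept. Equivalent product states are then merged.
A 6-state machine:
       0  1 
>* A   A  B 
 * B   C  D 
 * C   C  E 
 * D   F  F 
 * E   E  F 
   F   F  F 
(> = start, * = accepting)

start=A accept=A,B,C,D,E A-0->A A-1->B B-0->C B-1->D C-0->C C-1->E D-0->F D-1->F E-0->E E-1->F F-0->F F-1->F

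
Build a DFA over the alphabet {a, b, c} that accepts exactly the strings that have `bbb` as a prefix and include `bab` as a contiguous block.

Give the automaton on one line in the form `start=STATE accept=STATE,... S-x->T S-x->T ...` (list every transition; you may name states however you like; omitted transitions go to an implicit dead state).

start=S0 accept=S7 S0-a->S1 S0-b->S2 S0-c->S1 S1-a->S1 S1-b->S1 S1-c->S1 S2-a->S1 S2-b->S3 S2-c->S1 S3-a->S1 S3-b->S4 S3-c->S1 S4-a->S5 S4-b->S4 S4-c->S6 S5-a->S6 S5-b->S7 S5-c->S6 S6-a->S6 S6-b->S4 S6-c->S6 S7-a->S7 S7-b->S7 S7-c->S7

Build one automaton per condition and run them in lockstep. One (5 states) tracks whether the input so far still matches the prefix `bbb`; the other (4 states) tracks whether and how much of `bab` has been seen. Each combined state is a pair, one component from each; accept when both components accept. Equivalent product states are then merged.
With 8 states:
        a   b   c  
>  S0   S1  S2  S1 
   S1   S1  S1  S1 
   S2   S1  S3  S1 
   S3   S1  S4  S1 
   S4   S5  S4  S6 
   S5   S6  S7  S6 
   S6   S6  S4  S6 
 * S7   S7  S7  S7 
(> = start, * = accepting)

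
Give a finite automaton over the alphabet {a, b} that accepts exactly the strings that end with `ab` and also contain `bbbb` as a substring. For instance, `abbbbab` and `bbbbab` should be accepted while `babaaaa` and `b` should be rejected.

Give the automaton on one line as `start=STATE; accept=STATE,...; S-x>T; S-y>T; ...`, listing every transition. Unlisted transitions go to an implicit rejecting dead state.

start=s0; accept=s6; s0-a>s0; s0-b>s1; s1-a>s0; s1-b>s2; s2-a>s0; s2-b>s3; s3-a>s0; s3-b>s4; s4-a>s5; s4-b>s4; s5-a>s5; s5-b>s6; s6-a>s5; s6-b>s4

Run two small machines in parallel and take their product. One (3 states) tracks how much of the suffix `ab` has currently been matched; the other (5 states) tracks whether and how much of `bbbb` has been seen. Each combined state is a pair, one component from each; accept when both components accept. Minimizing collapses redundant product states.
        a   b  
>  s0   s0  s1 
   s1   s0  s2 
   s2   s0  s3 
   s3   s0  s4 
   s4   s5  s4 
   s5   s5  s6 
 * s6   s5  s4 
(> = start, * = accepting)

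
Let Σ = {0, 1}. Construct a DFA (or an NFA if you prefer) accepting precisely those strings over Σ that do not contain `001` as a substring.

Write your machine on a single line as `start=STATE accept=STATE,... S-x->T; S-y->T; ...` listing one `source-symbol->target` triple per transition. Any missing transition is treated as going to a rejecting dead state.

This is the complement of 'contains `001`'. Use the same substring-matching states — s0 through s3 holding how much of `001` has just been matched — but flip the accepting set: everything except the trap s3 accepts.
With 4 states:
        0   1  
>* s0   s1  s0 
 * s1   s2  s0 
 * s2   s2  s3 
   s3   s3  s3 
(> = start, * = accepting)

start=s0; accept=s0,s1,s2; s0-0->s1; s0-1->s0; s1-0->s2; s1-1->s0; s2-0->s2; s2-1->s3; s3-0->s3; s3-1->s3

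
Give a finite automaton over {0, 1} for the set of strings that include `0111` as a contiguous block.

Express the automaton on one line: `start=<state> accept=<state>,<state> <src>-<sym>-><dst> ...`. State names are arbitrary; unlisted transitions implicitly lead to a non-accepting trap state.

Track how much of `0111` has been matched so far: state q0 is no progress, q4 is the absorbing accept state reached once `0111` has occurred. Intermediate states record partial matches; on a mismatch, fall back to the longest reusable overlap.
5 states suffice.
        0   1  
>  q0   q1  q0 
   q1   q1  q2 
   q2   q1  q3 
   q3   q1  q4 
 * q4   q4  q4 
(> = start, * = accepting)

start=q0 accept=q4 q0-0->q1 q0-1->q0 q1-0->q1 q1-1->q2 q2-0->q1 q2-1->q3 q3-0->q1 q3-1->q4 q4-0->q4 q4-1->q4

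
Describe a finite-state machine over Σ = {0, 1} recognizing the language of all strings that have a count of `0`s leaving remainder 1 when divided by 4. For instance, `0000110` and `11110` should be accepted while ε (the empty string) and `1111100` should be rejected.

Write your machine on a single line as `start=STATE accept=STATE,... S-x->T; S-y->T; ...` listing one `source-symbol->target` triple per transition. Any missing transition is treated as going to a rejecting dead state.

Keep the running count of `0`s modulo 4: each `0` advances along the cycle s0 → s1 → s2 → s3 → s0 while other symbols loop. Accept at s1.
4 states suffice.
        0   1  
>  s0   s1  s0 
 * s1   s2  s1 
   s2   s3  s2 
   s3   s0  s3 
(> = start, * = accepting)

start=s0; accept=s1; s0-0->s1; s0-1->s0; s1-0->s2; s1-1->s1; s2-0->s3; s2-1->s2; s3-0->s0; s3-1->s3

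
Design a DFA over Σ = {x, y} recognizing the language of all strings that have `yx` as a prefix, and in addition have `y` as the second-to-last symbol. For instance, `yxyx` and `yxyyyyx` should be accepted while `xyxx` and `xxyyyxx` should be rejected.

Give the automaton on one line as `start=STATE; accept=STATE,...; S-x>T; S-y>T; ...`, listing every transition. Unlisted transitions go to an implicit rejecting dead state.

Build one automaton per condition and run them in lockstep. One (4 states) tracks whether the input so far still matches the prefix `yx`; the other (7 states) tracks the last 2 symbols read. Each combined state is a pair, one component from each; accept when both components accept. Minimizing collapses redundant product states.
With 7 states:
        x   y  
>  q0   q1  q2 
   q1   q1  q1 
   q2   q3  q1 
 * q3   q4  q5 
   q4   q4  q5 
   q5   q3  q6 
 * q6   q3  q6 
(> = start, * = accepting)

start=q0; accept=q3,q6; q0-x>q1; q0-y>q2; q1-x>q1; q1-y>q1; q2-x>q3; q2-y>q1; q3-x>q4; q3-y>q5; q4-x>q4; q4-y>q5; q5-x>q3; q5-y>q6; q6-x>q3; q6-y>q6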